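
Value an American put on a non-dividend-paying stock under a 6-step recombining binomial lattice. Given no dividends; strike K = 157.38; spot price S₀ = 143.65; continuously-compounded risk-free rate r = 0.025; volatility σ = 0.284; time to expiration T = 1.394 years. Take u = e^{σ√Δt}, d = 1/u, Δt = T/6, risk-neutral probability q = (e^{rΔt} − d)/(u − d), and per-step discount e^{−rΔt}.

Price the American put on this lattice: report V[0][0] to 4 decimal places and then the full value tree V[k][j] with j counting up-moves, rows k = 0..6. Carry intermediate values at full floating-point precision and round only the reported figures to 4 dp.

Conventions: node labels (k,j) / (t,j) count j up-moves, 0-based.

price = 25.5722
tree:
25.5722
35.7741 15.1333
48.1967 23.1183 6.9044
62.1107 34.1187 11.8091 1.8212
74.2989 48.1344 19.7652 3.5710 0.0000
84.9279 62.1107 32.1078 7.0021 0.0000 0.0000
94.1970 74.2989 48.1344 13.7300 0.0000 0.0000 0.0000

params: Δt=0.23233 u=1.14670 d=0.87207 q=0.48704 e^(-rΔt)=0.99421
t_6 payoffs: 94.1970 74.2989 48.1344 13.7300 0.0000 0.0000 0.0000
k=5: node(5,0) S=72.4521 payoff=84.9279 vs cont=84.0164 → 84.9279 [stop]  node(5,1) S=95.2693 payoff=62.1107 vs cont=61.1992 → 62.1107 [stop]  node(5,2) S=125.2722 payoff=32.1078 vs cont=31.1963 → 32.1078 [stop]  node(5,3) S=164.7239 payoff=0.0000 vs cont=7.0021 → 7.0021 [wait]  node(5,4) S=216.5999 payoff=0.0000 vs cont=0.0000 → 0.0000 [wait]  node(5,5) S=284.8132 payoff=0.0000 vs cont=0.0000 → 0.0000 [wait]
k=4: node(4,0) S=83.0811 payoff=74.2989 vs cont=73.3875 → 74.2989 [stop]  node(4,1) S=109.2456 payoff=48.1344 vs cont=47.2230 → 48.1344 [stop]  node(4,2) S=143.6500 payoff=13.7300 vs cont=19.7652 → 19.7652 [wait]  node(4,3) S=188.8893 payoff=0.0000 vs cont=3.5710 → 3.5710 [wait]  node(4,4) S=248.3758 payoff=0.0000 vs cont=0.0000 → 0.0000 [wait]
k=3: node(3,0) S=95.2693 payoff=62.1107 vs cont=61.1992 → 62.1107 [stop]  node(3,1) S=125.2722 payoff=32.1078 vs cont=34.1187 → 34.1187 [wait]  node(3,2) S=164.7239 payoff=0.0000 vs cont=11.8091 → 11.8091 [wait]  node(3,3) S=216.5999 payoff=0.0000 vs cont=1.8212 → 1.8212 [wait]
k=2: node(2,0) S=109.2456 payoff=48.1344 vs cont=48.1967 → 48.1967 [wait]  node(2,1) S=143.6500 payoff=13.7300 vs cont=23.1183 → 23.1183 [wait]  node(2,2) S=188.8893 payoff=0.0000 vs cont=6.9044 → 6.9044 [wait]
k=1: node(1,0) S=125.2722 payoff=32.1078 vs cont=35.7741 → 35.7741 [wait]  node(1,1) S=164.7239 payoff=0.0000 vs cont=15.1333 → 15.1333 [wait]
k=0: node(0,0) S=143.6500 payoff=13.7300 vs cont=25.5722 → 25.5722 [wait]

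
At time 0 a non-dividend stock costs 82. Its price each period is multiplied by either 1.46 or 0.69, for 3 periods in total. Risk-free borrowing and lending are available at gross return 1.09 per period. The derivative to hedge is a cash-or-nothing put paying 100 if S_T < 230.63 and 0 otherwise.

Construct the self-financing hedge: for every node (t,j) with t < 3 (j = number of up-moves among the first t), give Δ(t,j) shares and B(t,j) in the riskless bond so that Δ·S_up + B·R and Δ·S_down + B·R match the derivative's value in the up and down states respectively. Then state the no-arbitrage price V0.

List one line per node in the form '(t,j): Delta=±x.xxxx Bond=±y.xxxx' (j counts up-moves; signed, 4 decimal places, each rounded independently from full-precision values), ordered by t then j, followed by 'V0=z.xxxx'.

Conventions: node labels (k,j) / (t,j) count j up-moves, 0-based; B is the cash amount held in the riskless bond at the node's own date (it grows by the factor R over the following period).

The replicating-portfolio and risk-neutral prices coincide; use p* = (1.09−0.69)/(1.46−0.69) = 0.5195 for the latter.
Terminal payoffs: V(3,0)=100.0000, V(3,1)=100.0000, V(3,2)=100.0000, V(3,3)=0.0000
  t=2,j=0: stock 39.0402 → up 56.9987 (V=100.0000), down 26.9377 (V=100.0000). Price 91.7431; hedge Δ=0.0000, bond B=91.7431.
  t=2,j=1: stock 82.6068 → up 120.6059 (V=100.0000), down 56.9987 (V=100.0000). Price 91.7431; hedge Δ=0.0000, bond B=91.7431.
  t=2,j=2: stock 174.7912 → up 255.1952 (V=0.0000), down 120.6059 (V=100.0000). Price 44.0844; hedge Δ=-0.7430, bond B=173.9545.
  t=1,j=0: stock 56.5800 → up 82.6068 (V=91.7431), down 39.0402 (V=91.7431). Price 84.1680; hedge Δ=0.0000, bond B=84.1680.
  t=1,j=1: stock 119.7200 → up 174.7912 (V=44.0844), down 82.6068 (V=91.7431). Price 61.4544; hedge Δ=-0.5170, bond B=123.3489.
  t=0,j=0: stock 82.0000 → up 119.7200 (V=61.4544), down 56.5800 (V=84.1680). Price 66.3933; hedge Δ=-0.3597, bond B=95.8915.
As a check, the time-0 holding Δ(0,0)·S0 + B(0,0) comes to 66.3933 — exactly V0.

(0,0): Delta=-0.3597 Bond=95.8915
(1,0): Delta=0.0000 Bond=84.1680
(1,1): Delta=-0.5170 Bond=123.3489
(2,0): Delta=0.0000 Bond=91.7431
(2,1): Delta=0.0000 Bond=91.7431
(2,2): Delta=-0.7430 Bond=173.9545
V0=66.3933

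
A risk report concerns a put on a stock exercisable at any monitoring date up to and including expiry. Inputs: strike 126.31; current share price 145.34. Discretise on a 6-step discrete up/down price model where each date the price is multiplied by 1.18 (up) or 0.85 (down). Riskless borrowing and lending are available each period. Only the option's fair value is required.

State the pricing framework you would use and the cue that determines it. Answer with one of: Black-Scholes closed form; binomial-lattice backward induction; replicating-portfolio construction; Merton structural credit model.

framework: binomial-lattice backward induction

Key observation: an American put (K = 126.31, S₀ = 145.34) on a 6-date tree has no closed form — the optimal stopping decision is embedded and must be resolved recursively from expiry.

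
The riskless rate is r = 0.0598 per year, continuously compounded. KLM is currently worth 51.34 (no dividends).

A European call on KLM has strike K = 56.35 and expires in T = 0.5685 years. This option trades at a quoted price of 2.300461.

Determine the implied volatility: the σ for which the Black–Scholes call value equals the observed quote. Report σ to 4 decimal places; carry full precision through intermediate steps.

At σ = 0.2299 the Black–Scholes value reproduces the quote:
σ√T = 0.2299·√0.5685 = 0.173342
d₁ = (ln(S/K) + (r+σ²/2)T) / (σ√T) = (ln(51.34/56.35) + (0.0598+0.2299²/2)·0.5685) / 0.173342 = (-0.093112 + 0.049020) / 0.173342 = -0.254364
d₂ = d₁ − σ√T = -0.254364 − 0.173342 = -0.427706
e^{−rT} = 0.966575
N(d₁) = 0.399607,  N(d₂) = 0.334433
V = S·N(d₁) − K·e^{−rT}·N(d₂) = 20.515832 − 18.215371 = 2.300461 (matching the quote); vega is positive throughout, so no other σ reproduces this price

sigma = 0.2299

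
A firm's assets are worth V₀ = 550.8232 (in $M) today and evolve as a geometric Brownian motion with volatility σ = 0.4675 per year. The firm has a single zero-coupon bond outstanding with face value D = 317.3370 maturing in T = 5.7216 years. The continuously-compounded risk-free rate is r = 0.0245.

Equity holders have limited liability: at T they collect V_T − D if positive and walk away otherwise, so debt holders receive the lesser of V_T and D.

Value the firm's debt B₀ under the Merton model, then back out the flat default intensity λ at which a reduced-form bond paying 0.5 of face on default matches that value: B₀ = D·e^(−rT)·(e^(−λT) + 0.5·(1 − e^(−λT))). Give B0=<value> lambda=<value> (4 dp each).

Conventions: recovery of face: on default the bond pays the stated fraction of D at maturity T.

B0=210.2530 lambda=0.1128

Equity is a call on the firm's assets struck at D = 317.3370:
d₁ = [ln(V₀/D) + (r + σ²/2)T] / (σ√T)
   = [ln(550.8232/317.3370) + (0.0245 + 0.5·0.4675²)·5.7216] / (0.4675·√5.7216)
   = [0.551450 + 0.765425] / 1.118254 = 1.177617
d₂ = d₁ − σ√T = 1.177617 − 1.118254 = 0.059363
N(d₁) = 0.880525,  N(d₂) = 0.523669,  e^(−rT) = 0.869202
E₀ = V₀·N(d₁) − D·e^(−rT)·N(d₂)
   = 550.8232·0.880525 − 317.3370·0.869202·0.523669 = 340.570217
B₀ = V₀ − E₀ = 550.8232 − 340.570217 = 210.252983
e^(−λT) = (B₀·e^(rT)/D − 0.5)/(1 − 0.5) = (210.2530·1.150480/317.3370 − 0.5)/0.5 = 0.52451092
λ = −ln(0.52451092)/5.7216 = 0.112781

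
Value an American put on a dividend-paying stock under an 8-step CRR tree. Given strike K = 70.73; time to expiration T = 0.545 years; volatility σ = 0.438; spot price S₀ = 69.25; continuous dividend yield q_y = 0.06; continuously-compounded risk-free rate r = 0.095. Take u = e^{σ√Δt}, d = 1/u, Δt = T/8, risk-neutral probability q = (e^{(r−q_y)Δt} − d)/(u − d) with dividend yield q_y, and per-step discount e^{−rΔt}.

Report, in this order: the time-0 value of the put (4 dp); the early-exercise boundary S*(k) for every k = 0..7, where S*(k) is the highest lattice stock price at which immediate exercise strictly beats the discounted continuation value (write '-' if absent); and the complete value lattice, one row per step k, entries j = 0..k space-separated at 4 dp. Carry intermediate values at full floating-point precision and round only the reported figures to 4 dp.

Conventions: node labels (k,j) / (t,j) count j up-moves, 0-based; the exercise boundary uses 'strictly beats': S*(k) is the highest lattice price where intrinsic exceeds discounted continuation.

Δt=0.06813  u=1.12111  d=0.89197  q=0.48187  discount=0.99355
step 8 (expiry): payoffs max(K−S,0) = 42.9823 35.8541 26.8948 15.6338 1.4800 0.0000 0.0000 0.0000 0.0000
step 7: (k=7,j=0): S=31.1083, K−S=39.6217, hold=39.2923 ⇒ V=39.6217 exercise | (k=7,j=1): S=39.0998, K−S=31.6302, hold=31.3335 ⇒ V=31.6302 exercise | (k=7,j=2): S=49.1442, K−S=21.5858, hold=21.3300 ⇒ V=21.5858 exercise | (k=7,j=3): S=61.7690, K−S=8.9610, hold=8.7567 ⇒ V=8.9610 exercise | (k=7,j=4): S=77.6370, K−S=0.0000, hold=0.7619 ⇒ V=0.7619 continue | (k=7,j=5): S=97.5814, K−S=0.0000, hold=0.0000 ⇒ V=0.0000 continue | (k=7,j=6): S=122.6494, K−S=0.0000, hold=0.0000 ⇒ V=0.0000 continue | (k=7,j=7): S=154.1572, K−S=0.0000, hold=0.0000 ⇒ V=0.0000 continue  boundary S*=61.7690
step 6: (k=6,j=0): S=34.8759, K−S=35.8541, hold=35.5401 ⇒ V=35.8541 exercise | (k=6,j=1): S=43.8352, K−S=26.8948, hold=26.6173 ⇒ V=26.8948 exercise | (k=6,j=2): S=55.0962, K−S=15.6338, hold=15.4023 ⇒ V=15.6338 exercise | (k=6,j=3): S=69.2500, K−S=1.4800, hold=4.9778 ⇒ V=4.9778 continue | (k=6,j=4): S=87.0398, K−S=0.0000, hold=0.3922 ⇒ V=0.3922 continue | (k=6,j=5): S=109.3997, K−S=0.0000, hold=0.0000 ⇒ V=0.0000 continue | (k=6,j=6): S=137.5038, K−S=0.0000, hold=0.0000 ⇒ V=0.0000 continue  boundary S*=55.0962
step 5: (k=5,j=0): S=39.0998, K−S=31.6302, hold=31.3335 ⇒ V=31.6302 exercise | (k=5,j=1): S=49.1442, K−S=21.5858, hold=21.3300 ⇒ V=21.5858 exercise | (k=5,j=2): S=61.7690, K−S=8.9610, hold=10.4313 ⇒ V=10.4313 continue | (k=5,j=3): S=77.6370, K−S=0.0000, hold=2.7503 ⇒ V=2.7503 continue | (k=5,j=4): S=97.5814, K−S=0.0000, hold=0.2019 ⇒ V=0.2019 continue | (k=5,j=5): S=122.6494, K−S=0.0000, hold=0.0000 ⇒ V=0.0000 continue  boundary S*=49.1442
step 4: (k=4,j=0): S=43.8352, K−S=26.8948, hold=26.6173 ⇒ V=26.8948 exercise | (k=4,j=1): S=55.0962, K−S=15.6338, hold=16.1062 ⇒ V=16.1062 continue | (k=4,j=2): S=69.2500, K−S=1.4800, hold=6.6866 ⇒ V=6.6866 continue | (k=4,j=3): S=87.0398, K−S=0.0000, hold=1.5125 ⇒ V=1.5125 continue | (k=4,j=4): S=109.3997, K−S=0.0000, hold=0.1039 ⇒ V=0.1039 continue  boundary S*=43.8352
step 3: (k=3,j=0): S=49.1442, K−S=21.5858, hold=21.5561 ⇒ V=21.5858 exercise | (k=3,j=1): S=61.7690, K−S=8.9610, hold=11.4926 ⇒ V=11.4926 continue | (k=3,j=2): S=77.6370, K−S=0.0000, hold=4.1663 ⇒ V=4.1663 continue | (k=3,j=3): S=97.5814, K−S=0.0000, hold=0.8284 ⇒ V=0.8284 continue  boundary S*=49.1442
step 2: (k=2,j=0): S=55.0962, K−S=15.6338, hold=16.6143 ⇒ V=16.6143 continue | (k=2,j=1): S=69.2500, K−S=1.4800, hold=7.9109 ⇒ V=7.9109 continue | (k=2,j=2): S=87.0398, K−S=0.0000, hold=2.5414 ⇒ V=2.5414 continue  boundary S*=-
step 1: (k=1,j=0): S=61.7690, K−S=8.9610, hold=12.3403 ⇒ V=12.3403 continue | (k=1,j=1): S=77.6370, K−S=0.0000, hold=5.2892 ⇒ V=5.2892 continue  boundary S*=-
step 0: (k=0,j=0): S=69.2500, K−S=1.4800, hold=8.8849 ⇒ V=8.8849 continue  boundary S*=-

price = 8.8849
boundary = - - - 49.1442 43.8352 49.1442 55.0962 61.7690
tree:
8.8849
12.3403 5.2892
16.6143 7.9109 2.5414
21.5858 11.4926 4.1663 0.8284
26.8948 16.1062 6.6866 1.5125 0.1039
31.6302 21.5858 10.4313 2.7503 0.2019 0.0000
35.8541 26.8948 15.6338 4.9778 0.3922 0.0000 0.0000
39.6217 31.6302 21.5858 8.9610 0.7619 0.0000 0.0000 0.0000
42.9823 35.8541 26.8948 15.6338 1.4800 0.0000 0.0000 0.0000 0.0000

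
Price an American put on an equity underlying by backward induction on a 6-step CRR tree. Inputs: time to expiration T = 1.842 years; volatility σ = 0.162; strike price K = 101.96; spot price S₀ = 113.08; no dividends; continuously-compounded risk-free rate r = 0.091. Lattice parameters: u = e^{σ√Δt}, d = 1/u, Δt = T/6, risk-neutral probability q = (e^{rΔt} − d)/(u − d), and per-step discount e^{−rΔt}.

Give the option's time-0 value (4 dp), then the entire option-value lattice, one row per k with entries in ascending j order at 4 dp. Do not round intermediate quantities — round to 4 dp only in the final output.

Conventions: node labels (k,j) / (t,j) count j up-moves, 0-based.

price = 1.5835
tree:
1.5835
3.5020 0.5523
7.5191 1.3509 0.1182
15.5749 3.2276 0.3332 0.0000
22.9911 7.4623 0.9392 0.0000 0.0000
29.7705 15.5749 2.6474 0.0000 0.0000 0.0000
35.9680 22.9911 7.4623 0.0000 0.0000 0.0000 0.0000

Δt=0.30700  u=1.09391  d=0.91415  q=0.63518  discount=0.97245
step 6 (expiry): payoffs max(K−S,0) = 35.9680 22.9911 7.4623 0.0000 0.0000 0.0000 0.0000
k=5: (k=5,j=0): S=72.1895, K−S=29.7705, hold=26.9615 ⇒ V=29.7705 exercise | (k=5,j=1): S=86.3851, K−S=15.5749, hold=12.7659 ⇒ V=15.5749 exercise | (k=5,j=2): S=103.3721, K−S=0.0000, hold=2.6474 ⇒ V=2.6474 continue | (k=5,j=3): S=123.6996, K−S=0.0000, hold=0.0000 ⇒ V=0.0000 continue | (k=5,j=4): S=148.0243, K−S=0.0000, hold=0.0000 ⇒ V=0.0000 continue | (k=5,j=5): S=177.1323, K−S=0.0000, hold=0.0000 ⇒ V=0.0000 continue
k=4: (k=4,j=0): S=78.9689, K−S=22.9911, hold=20.1820 ⇒ V=22.9911 exercise | (k=4,j=1): S=94.4977, K−S=7.4623, hold=7.1608 ⇒ V=7.4623 exercise | (k=4,j=2): S=113.0800, K−S=0.0000, hold=0.9392 ⇒ V=0.9392 continue | (k=4,j=3): S=135.3164, K−S=0.0000, hold=0.0000 ⇒ V=0.0000 continue | (k=4,j=4): S=161.9255, K−S=0.0000, hold=0.0000 ⇒ V=0.0000 continue
k=3: (k=3,j=0): S=86.3851, K−S=15.5749, hold=12.7659 ⇒ V=15.5749 exercise | (k=3,j=1): S=103.3721, K−S=0.0000, hold=3.2276 ⇒ V=3.2276 continue | (k=3,j=2): S=123.6996, K−S=0.0000, hold=0.3332 ⇒ V=0.3332 continue | (k=3,j=3): S=148.0243, K−S=0.0000, hold=0.0000 ⇒ V=0.0000 continue
k=2: (k=2,j=0): S=94.4977, K−S=7.4623, hold=7.5191 ⇒ V=7.5191 continue | (k=2,j=1): S=113.0800, K−S=0.0000, hold=1.3509 ⇒ V=1.3509 continue | (k=2,j=2): S=135.3164, K−S=0.0000, hold=0.1182 ⇒ V=0.1182 continue
k=1: (k=1,j=0): S=103.3721, K−S=0.0000, hold=3.5020 ⇒ V=3.5020 continue | (k=1,j=1): S=123.6996, K−S=0.0000, hold=0.5523 ⇒ V=0.5523 continue
k=0: (k=0,j=0): S=113.0800, K−S=0.0000, hold=1.5835 ⇒ V=1.5835 continue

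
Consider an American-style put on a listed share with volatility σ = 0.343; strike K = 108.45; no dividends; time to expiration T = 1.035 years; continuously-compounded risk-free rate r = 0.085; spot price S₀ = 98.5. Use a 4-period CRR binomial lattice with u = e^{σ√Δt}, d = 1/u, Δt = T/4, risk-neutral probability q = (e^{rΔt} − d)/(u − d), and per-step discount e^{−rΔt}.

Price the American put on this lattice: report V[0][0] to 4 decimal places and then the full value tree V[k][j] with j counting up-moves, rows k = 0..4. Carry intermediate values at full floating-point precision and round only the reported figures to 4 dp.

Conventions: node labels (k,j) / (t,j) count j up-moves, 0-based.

params: Δt=0.25875 u=1.19062 d=0.83990 q=0.51990 e^(-rΔt)=0.97825
t_4 payoffs: 59.4336 38.9654 9.9500 0.0000 0.0000
k=3: node(3,0) S=58.3600 payoff=50.0900 vs cont=47.7308 → 50.0900 [stop]  node(3,1) S=82.7299 payoff=25.7201 vs cont=23.3609 → 25.7201 [stop]  node(3,2) S=117.2762 payoff=0.0000 vs cont=4.6731 → 4.6731 [wait]  node(3,3) S=166.2484 payoff=0.0000 vs cont=0.0000 → 0.0000 [wait]
k=2: node(2,0) S=69.4846 payoff=38.9654 vs cont=36.6062 → 38.9654 [stop]  node(2,1) S=98.5000 payoff=9.9500 vs cont=14.4564 → 14.4564 [wait]  node(2,2) S=139.6316 payoff=0.0000 vs cont=2.1948 → 2.1948 [wait]
k=1: node(1,0) S=82.7299 payoff=25.7201 vs cont=25.6528 → 25.7201 [stop]  node(1,1) S=117.2762 payoff=0.0000 vs cont=7.9058 → 7.9058 [wait]
k=0: node(0,0) S=98.5000 payoff=9.9500 vs cont=16.1005 → 16.1005 [wait]

price = 16.1005
tree:
16.1005
25.7201 7.9058
38.9654 14.4564 2.1948
50.0900 25.7201 4.6731 0.0000
59.4336 38.9654 9.9500 0.0000 0.0000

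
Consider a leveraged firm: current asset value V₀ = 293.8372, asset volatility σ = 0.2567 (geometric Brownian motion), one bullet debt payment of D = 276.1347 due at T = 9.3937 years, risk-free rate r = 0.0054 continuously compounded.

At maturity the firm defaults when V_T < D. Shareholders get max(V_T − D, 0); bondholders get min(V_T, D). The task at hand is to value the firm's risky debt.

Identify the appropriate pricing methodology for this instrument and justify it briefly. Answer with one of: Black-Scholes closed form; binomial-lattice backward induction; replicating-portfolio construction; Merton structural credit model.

framework: Merton structural credit model

Key observation: the data describe a firm's assets (V₀ = 293.8372, GBM) and a single zero-coupon debt of face 276.1347, so credit quantities follow from equity-as-call in the structural model.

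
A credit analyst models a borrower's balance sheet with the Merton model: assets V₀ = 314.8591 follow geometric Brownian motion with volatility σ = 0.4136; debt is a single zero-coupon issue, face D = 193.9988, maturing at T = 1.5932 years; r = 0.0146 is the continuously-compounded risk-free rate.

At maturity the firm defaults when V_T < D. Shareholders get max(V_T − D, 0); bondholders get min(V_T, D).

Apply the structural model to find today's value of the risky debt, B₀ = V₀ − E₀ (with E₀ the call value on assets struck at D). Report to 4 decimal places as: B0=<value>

Work the structural quantities from V₀ = 314.8591 against face 193.9988:
d₁ = [ln(V₀/D) + (r + σ²/2)T] / (σ√T)
   = [ln(314.8591/193.9988) + (0.0146 + 0.5·0.4136²)·1.5932] / (0.4136·√1.5932)
   = [0.484273 + 0.159531] / 0.522054 = 1.233213
d₂ = d₁ − σ√T = 1.233213 − 0.522054 = 0.711159
N(d₁) = 0.891252,  N(d₂) = 0.761507,  e^(−rT) = 0.977008
E₀ = V₀·N(d₁) − D·e^(−rT)·N(d₂)
   = 314.8591·0.891252 − 193.9988·0.977008·0.761507 = 136.283983
B₀ = V₀ − E₀ = 314.8591 − 136.283983 = 178.575117

B0=178.5751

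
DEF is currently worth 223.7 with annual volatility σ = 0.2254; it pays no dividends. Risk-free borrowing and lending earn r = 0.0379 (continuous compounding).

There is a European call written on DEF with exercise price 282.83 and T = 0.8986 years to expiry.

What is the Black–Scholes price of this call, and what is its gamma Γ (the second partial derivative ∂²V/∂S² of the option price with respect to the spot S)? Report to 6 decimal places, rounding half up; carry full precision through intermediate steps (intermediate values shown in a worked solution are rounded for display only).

σ√T = 0.2254·√0.8986 = 0.213667
d₁ = (ln(S/K) + (r+σ²/2)T) / (σ√T) = (ln(223.7/282.83) + (0.0379+0.2254²/2)·0.8986) / 0.213667 = (-0.234540 + 0.056884) / 0.213667 = -0.831465
d₂ = d₁ − σ√T = -0.831465 − 0.213667 = -1.045132
e^{−rT} = 0.966516
N(d₁) = 0.202856,  N(d₂) = 0.147981
Call price V = S·N(d₁) − K·e^{−rT}·N(d₂) = 45.378790 − 40.452086 = 4.926704
φ(d₁) = (1/√(2π))·e^{−d₁²/2} = 0.282351
Γ = φ(d₁) / (S·σ·√T) = 0.005907

price = 4.926704
Γ = 0.005907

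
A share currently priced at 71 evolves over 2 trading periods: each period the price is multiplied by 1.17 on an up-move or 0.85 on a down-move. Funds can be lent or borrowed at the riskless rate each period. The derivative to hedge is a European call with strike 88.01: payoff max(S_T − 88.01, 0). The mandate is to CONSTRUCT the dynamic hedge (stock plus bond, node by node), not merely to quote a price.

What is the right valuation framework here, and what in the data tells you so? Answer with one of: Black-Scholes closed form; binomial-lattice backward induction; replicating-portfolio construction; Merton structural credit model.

framework: replicating-portfolio construction

Key observation: the task asks for the hedge itself — share and bond holdings at every node of the 2-period tree on spot 71 with factors 1.17/0.85 — which is exactly what the replicating-portfolio construction produces.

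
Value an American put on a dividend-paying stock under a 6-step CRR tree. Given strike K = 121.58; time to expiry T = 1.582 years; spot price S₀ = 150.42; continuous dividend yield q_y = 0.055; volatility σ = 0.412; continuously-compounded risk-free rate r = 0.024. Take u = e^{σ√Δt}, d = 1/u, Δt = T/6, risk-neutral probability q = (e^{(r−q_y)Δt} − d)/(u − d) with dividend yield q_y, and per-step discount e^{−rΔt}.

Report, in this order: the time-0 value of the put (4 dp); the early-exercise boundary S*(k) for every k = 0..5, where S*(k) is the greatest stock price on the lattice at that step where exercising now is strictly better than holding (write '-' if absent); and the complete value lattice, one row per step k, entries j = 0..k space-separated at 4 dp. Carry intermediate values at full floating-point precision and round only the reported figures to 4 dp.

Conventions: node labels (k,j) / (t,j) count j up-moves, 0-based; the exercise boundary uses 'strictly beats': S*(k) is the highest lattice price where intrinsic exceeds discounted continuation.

Δt=0.26367  u=1.23560  d=0.80932  q=0.42821  discount=0.99369
step 6 (expiry): payoffs max(K−S,0) = 79.3092 57.0450 23.0541 0.0000 0.0000 0.0000 0.0000
step 5: (k=5,j=0): S=52.2298, K−S=69.3502, hold=69.3353 ⇒ V=69.3502 exercise | (k=5,j=1): S=79.7394, K−S=41.8406, hold=42.2217 ⇒ V=42.2217 continue | (k=5,j=2): S=121.7385, K−S=0.0000, hold=13.0989 ⇒ V=13.0989 continue | (k=5,j=3): S=185.8588, K−S=0.0000, hold=0.0000 ⇒ V=0.0000 continue | (k=5,j=4): S=283.7514, K−S=0.0000, hold=0.0000 ⇒ V=0.0000 continue | (k=5,j=5): S=433.2046, K−S=0.0000, hold=0.0000 ⇒ V=0.0000 continue  boundary S*=52.2298
step 4: (k=4,j=0): S=64.5350, K−S=57.0450, hold=57.3693 ⇒ V=57.3693 continue | (k=4,j=1): S=98.5259, K−S=23.0541, hold=29.5633 ⇒ V=29.5633 continue | (k=4,j=2): S=150.4200, K−S=0.0000, hold=7.4426 ⇒ V=7.4426 continue | (k=4,j=3): S=229.6469, K−S=0.0000, hold=0.0000 ⇒ V=0.0000 continue | (k=4,j=4): S=350.6029, K−S=0.0000, hold=0.0000 ⇒ V=0.0000 continue  boundary S*=-
step 3: (k=3,j=0): S=79.7394, K−S=41.8406, hold=45.1757 ⇒ V=45.1757 continue | (k=3,j=1): S=121.7385, K−S=0.0000, hold=19.9642 ⇒ V=19.9642 continue | (k=3,j=2): S=185.8588, K−S=0.0000, hold=4.2287 ⇒ V=4.2287 continue | (k=3,j=3): S=283.7514, K−S=0.0000, hold=0.0000 ⇒ V=0.0000 continue  boundary S*=-
step 2: (k=2,j=0): S=98.5259, K−S=23.0541, hold=34.1630 ⇒ V=34.1630 continue | (k=2,j=1): S=150.4200, K−S=0.0000, hold=13.1427 ⇒ V=13.1427 continue | (k=2,j=2): S=229.6469, K−S=0.0000, hold=2.4027 ⇒ V=2.4027 continue  boundary S*=-
step 1: (k=1,j=0): S=121.7385, K−S=0.0000, hold=25.0031 ⇒ V=25.0031 continue | (k=1,j=1): S=185.8588, K−S=0.0000, hold=8.4898 ⇒ V=8.4898 continue  boundary S*=-
step 0: (k=0,j=0): S=150.4200, K−S=0.0000, hold=17.8188 ⇒ V=17.8188 continue  boundary S*=-

price = 17.8188
boundary = - - - - - 52.2298
tree:
17.8188
25.0031 8.4898
34.1630 13.1427 2.4027
45.1757 19.9642 4.2287 0.0000
57.3693 29.5633 7.4426 0.0000 0.0000
69.3502 42.2217 13.0989 0.0000 0.0000 0.0000
79.3092 57.0450 23.0541 0.0000 0.0000 0.0000 0.0000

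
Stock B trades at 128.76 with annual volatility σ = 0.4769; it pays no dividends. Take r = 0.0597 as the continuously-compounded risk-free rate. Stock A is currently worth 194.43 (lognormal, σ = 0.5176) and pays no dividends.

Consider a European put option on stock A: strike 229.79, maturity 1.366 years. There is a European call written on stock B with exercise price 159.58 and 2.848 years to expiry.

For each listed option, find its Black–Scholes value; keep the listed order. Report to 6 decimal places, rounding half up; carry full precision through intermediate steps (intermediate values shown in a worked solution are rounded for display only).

[stock A put K=229.79]
σ√T = 0.5176·√1.366 = 0.604950
d₁ = (ln(S/K) + (r+σ²/2)T) / (σ√T) = (ln(194.43/229.79) + (0.0597+0.5176²/2)·1.366) / 0.604950 = (-0.167094 + 0.264533) / 0.604950 = 0.161069
d₂ = d₁ − σ√T = 0.161069 − 0.604950 = -0.443881
e^{−rT} = 0.921686
N(−d₁) = 0.436019,  N(−d₂) = 0.671436
price = K·e^{−rT}·N(−d₂) − S·N(−d₁) = 142.206260 − 84.775252 = 57.431008
[stock B call K=159.58]
σ√T = 0.4769·√2.848 = 0.804817
d₁ = (ln(S/K) + (r+σ²/2)T) / (σ√T) = (ln(128.76/159.58) + (0.0597+0.4769²/2)·2.848) / 0.804817 = (-0.214595 + 0.493891) / 0.804817 = 0.347030
d₂ = d₁ − σ√T = 0.347030 − 0.804817 = -0.457787
e^{−rT} = 0.843643
N(d₁) = 0.635716,  N(d₂) = 0.323553
price = S·N(d₁) − K·e^{−rT}·N(d₂) = 81.854751 − 43.559441 = 38.295310

price(stock A put K=229.79) = 57.431008
price(stock B call K=159.58) = 38.295310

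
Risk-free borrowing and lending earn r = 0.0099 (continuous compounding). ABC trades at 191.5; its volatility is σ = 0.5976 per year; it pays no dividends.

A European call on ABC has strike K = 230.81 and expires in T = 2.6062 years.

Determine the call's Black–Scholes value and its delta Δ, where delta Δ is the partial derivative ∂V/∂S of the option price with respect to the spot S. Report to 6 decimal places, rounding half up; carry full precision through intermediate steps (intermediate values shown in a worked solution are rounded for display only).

price = 61.407296
Δ = 0.623843

σ√T = 0.5976·√2.6062 = 0.964749
d₁ = (ln(S/K) + (r+σ²/2)T) / (σ√T) = (ln(191.5/230.81) + (0.0099+0.5976²/2)·2.6062) / 0.964749 = (-0.186707 + 0.491172) / 0.964749 = 0.315590
d₂ = d₁ − σ√T = 0.315590 − 0.964749 = -0.649160
e^{−rT} = 0.974529
N(d₁) = 0.623843,  N(d₂) = 0.258118
Call price V = S·N(d₁) − K·e^{−rT}·N(d₂) = 119.465937 − 58.058640 = 61.407296
Δ = N(d₁) = 0.623843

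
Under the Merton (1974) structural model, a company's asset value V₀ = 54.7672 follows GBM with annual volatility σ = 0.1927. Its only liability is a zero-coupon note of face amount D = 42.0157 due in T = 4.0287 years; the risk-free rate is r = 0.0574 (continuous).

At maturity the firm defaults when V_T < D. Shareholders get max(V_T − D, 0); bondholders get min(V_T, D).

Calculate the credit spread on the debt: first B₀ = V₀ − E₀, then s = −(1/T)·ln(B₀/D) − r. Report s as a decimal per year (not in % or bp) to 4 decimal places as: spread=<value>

spread=0.0058

Equity is a call on the firm's assets struck at D = 42.0157:
d₁ = [ln(V₀/D) + (r + σ²/2)T] / (σ√T)
   = [ln(54.7672/42.0157) + (0.0574 + 0.5·0.1927²)·4.0287] / (0.1927·√4.0287)
   = [0.265048 + 0.306047] / 0.386780 = 1.476536
d₂ = d₁ − σ√T = 1.476536 − 0.386780 = 1.089756
N(d₁) = 0.930100,  N(d₂) = 0.862090,  e^(−rT) = 0.793543
E₀ = V₀·N(d₁) − D·e^(−rT)·N(d₂)
   = 54.7672·0.930100 − 42.0157·0.793543·0.862090 = 22.195807
B₀ = V₀ − E₀ = 54.7672 − 22.195807 = 32.571393
spread = −(1/T)·ln(B₀/D) − r = −(1/4.0287)·ln(32.571393/42.0157) − 0.0574 = 0.00579879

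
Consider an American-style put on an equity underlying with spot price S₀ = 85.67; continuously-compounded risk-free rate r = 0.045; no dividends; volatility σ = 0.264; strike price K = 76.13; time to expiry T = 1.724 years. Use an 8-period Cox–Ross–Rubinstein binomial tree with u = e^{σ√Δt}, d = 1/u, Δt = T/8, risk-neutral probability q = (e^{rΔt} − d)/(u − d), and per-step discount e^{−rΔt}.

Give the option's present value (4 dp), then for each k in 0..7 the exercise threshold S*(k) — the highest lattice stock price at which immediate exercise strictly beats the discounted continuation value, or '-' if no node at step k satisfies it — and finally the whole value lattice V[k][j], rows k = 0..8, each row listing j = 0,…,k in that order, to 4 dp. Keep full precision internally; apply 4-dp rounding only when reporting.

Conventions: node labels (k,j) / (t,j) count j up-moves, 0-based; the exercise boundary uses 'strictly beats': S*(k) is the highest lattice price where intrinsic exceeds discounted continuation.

Δt=0.21550, u=1.13038, d=0.88466, q=0.50906, disc=e^(-rΔt)=0.99035
k=8 terminal: V=max(K-S,0) → 43.9910 35.0641 23.6576 9.0829 0.0000 0.0000 0.0000 0.0000 0.0000
k=7: j=0 S=36.3293 intr=39.8007 cont=39.0660 V=39.8007[EX]; j=1 S=46.4201 intr=29.7099 cont=28.9752 V=29.7099[EX]; j=2 S=59.3137 intr=16.8163 cont=16.0816 V=16.8163[EX]; j=3 S=75.7887 intr=0.3413 cont=4.4162 V=4.4162[hold]; j=4 S=96.8397 intr=0.0000 cont=0.0000 V=0.0000[hold]; j=5 S=123.7378 intr=0.0000 cont=0.0000 V=0.0000[hold]; j=6 S=158.1071 intr=0.0000 cont=0.0000 V=0.0000[hold]; j=7 S=202.0229 intr=0.0000 cont=0.0000 V=0.0000[hold]  S*(7)=59.3137
k=6: j=0 S=41.0659 intr=35.0641 cont=34.3294 V=35.0641[EX]; j=1 S=52.4724 intr=23.6576 cont=22.9229 V=23.6576[EX]; j=2 S=67.0471 intr=9.0829 cont=10.4025 V=10.4025[hold]; j=3 S=85.6700 intr=0.0000 cont=2.1472 V=2.1472[hold]; j=4 S=109.4656 intr=0.0000 cont=0.0000 V=0.0000[hold]; j=5 S=139.8708 intr=0.0000 cont=0.0000 V=0.0000[hold]; j=6 S=178.7212 intr=0.0000 cont=0.0000 V=0.0000[hold]  S*(6)=52.4724
k=5: j=0 S=46.4201 intr=29.7099 cont=28.9752 V=29.7099[EX]; j=1 S=59.3137 intr=16.8163 cont=16.7468 V=16.8163[EX]; j=2 S=75.7887 intr=0.3413 cont=6.1403 V=6.1403[hold]; j=3 S=96.8397 intr=0.0000 cont=1.0440 V=1.0440[hold]; j=4 S=123.7378 intr=0.0000 cont=0.0000 V=0.0000[hold]; j=5 S=158.1071 intr=0.0000 cont=0.0000 V=0.0000[hold]  S*(5)=59.3137
k=4: j=0 S=52.4724 intr=23.6576 cont=22.9229 V=23.6576[EX]; j=1 S=67.0471 intr=9.0829 cont=11.2717 V=11.2717[hold]; j=2 S=85.6700 intr=0.0000 cont=3.5117 V=3.5117[hold]; j=3 S=109.4656 intr=0.0000 cont=0.5076 V=0.5076[hold]; j=4 S=139.8708 intr=0.0000 cont=0.0000 V=0.0000[hold]  S*(4)=52.4724
k=3: j=0 S=59.3137 intr=16.8163 cont=17.1850 V=17.1850[hold]; j=1 S=75.7887 intr=0.3413 cont=7.2508 V=7.2508[hold]; j=2 S=96.8397 intr=0.0000 cont=1.9633 V=1.9633[hold]; j=3 S=123.7378 intr=0.0000 cont=0.2468 V=0.2468[hold]  S*(3)=-
k=2: j=0 S=67.0471 intr=9.0829 cont=12.0109 V=12.0109[hold]; j=1 S=85.6700 intr=0.0000 cont=4.5152 V=4.5152[hold]; j=2 S=109.4656 intr=0.0000 cont=1.0790 V=1.0790[hold]  S*(2)=-
k=1: j=0 S=75.7887 intr=0.3413 cont=8.1161 V=8.1161[hold]; j=1 S=96.8397 intr=0.0000 cont=2.7393 V=2.7393[hold]  S*(1)=-
k=0: j=0 S=85.6700 intr=0.0000 cont=5.3271 V=5.3271[hold]  S*(0)=-

price = 5.3271
boundary = - - - - 52.4724 59.3137 52.4724 59.3137
tree:
5.3271
8.1161 2.7393
12.0109 4.5152 1.0790
17.1850 7.2508 1.9633 0.2468
23.6576 11.2717 3.5117 0.5076 0.0000
29.7099 16.8163 6.1403 1.0440 0.0000 0.0000
35.0641 23.6576 10.4025 2.1472 0.0000 0.0000 0.0000
39.8007 29.7099 16.8163 4.4162 0.0000 0.0000 0.0000 0.0000
43.9910 35.0641 23.6576 9.0829 0.0000 0.0000 0.0000 0.0000 0.0000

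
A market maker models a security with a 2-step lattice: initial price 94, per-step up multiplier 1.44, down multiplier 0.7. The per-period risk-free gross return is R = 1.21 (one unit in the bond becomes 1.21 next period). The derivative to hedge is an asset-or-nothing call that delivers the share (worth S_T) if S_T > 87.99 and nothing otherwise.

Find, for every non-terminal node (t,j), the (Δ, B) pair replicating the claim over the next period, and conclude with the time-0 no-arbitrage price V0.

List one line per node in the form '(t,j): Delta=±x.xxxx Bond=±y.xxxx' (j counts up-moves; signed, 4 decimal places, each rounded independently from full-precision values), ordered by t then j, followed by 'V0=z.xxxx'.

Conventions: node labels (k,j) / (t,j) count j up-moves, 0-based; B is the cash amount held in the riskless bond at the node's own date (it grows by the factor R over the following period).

(0,0): Delta=1.1701 Bond=-19.0274
(1,0): Delta=1.9459 Bond=-74.0746
(1,1): Delta=1.0000 Bond=0.0000
V0=90.9609

Arbitrage-free pricing uses the up-move probability p* = (R−d)/(u−d) = 0.6892, discounting each step at R = 1.21.
Expiry values: V(2,0)=0.0000, V(2,1)=94.7520, V(2,2)=194.9184
  t=1,j=0: stock 65.8000 → up 94.7520 (V=94.7520), down 46.0600 (V=0.0000). Price 53.9686; hedge Δ=1.9459, bond B=-74.0746.
  t=1,j=1: stock 135.3600 → up 194.9184 (V=194.9184), down 94.7520 (V=94.7520). Price 135.3600; hedge Δ=1.0000, bond B=0.0000.
  t=0,j=0: stock 94.0000 → up 135.3600 (V=135.3600), down 65.8000 (V=53.9686). Price 90.9609; hedge Δ=1.1701, bond B=-19.0274.
Sanity check at the root: Δ(0,0)·S0 + B(0,0) reproduces V0 = 90.9609.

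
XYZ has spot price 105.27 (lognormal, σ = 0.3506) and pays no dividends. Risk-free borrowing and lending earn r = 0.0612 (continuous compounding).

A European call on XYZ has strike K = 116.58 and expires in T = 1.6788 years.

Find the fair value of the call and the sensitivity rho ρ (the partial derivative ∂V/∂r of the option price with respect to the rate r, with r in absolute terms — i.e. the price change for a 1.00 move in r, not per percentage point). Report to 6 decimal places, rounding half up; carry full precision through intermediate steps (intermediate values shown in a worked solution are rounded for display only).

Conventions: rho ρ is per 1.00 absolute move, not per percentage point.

price = 18.944876
ρ = 72.541018

σ√T = 0.3506·√1.6788 = 0.454267
d₁ = (ln(S/K) + (r+σ²/2)T) / (σ√T) = (ln(105.27/116.58) + (0.0612+0.3506²/2)·1.6788) / 0.454267 = (-0.102049 + 0.205922) / 0.454267 = 0.228660
d₂ = d₁ − σ√T = 0.228660 − 0.454267 = -0.225607
e^{−rT} = 0.902359
N(d₁) = 0.590433,  N(d₂) = 0.410753
Call price V = S·N(d₁) − K·e^{−rT}·N(d₂) = 62.154917 − 43.210041 = 18.944876
ρ = K·T·e^{−rT}·N(d₂) = 72.541018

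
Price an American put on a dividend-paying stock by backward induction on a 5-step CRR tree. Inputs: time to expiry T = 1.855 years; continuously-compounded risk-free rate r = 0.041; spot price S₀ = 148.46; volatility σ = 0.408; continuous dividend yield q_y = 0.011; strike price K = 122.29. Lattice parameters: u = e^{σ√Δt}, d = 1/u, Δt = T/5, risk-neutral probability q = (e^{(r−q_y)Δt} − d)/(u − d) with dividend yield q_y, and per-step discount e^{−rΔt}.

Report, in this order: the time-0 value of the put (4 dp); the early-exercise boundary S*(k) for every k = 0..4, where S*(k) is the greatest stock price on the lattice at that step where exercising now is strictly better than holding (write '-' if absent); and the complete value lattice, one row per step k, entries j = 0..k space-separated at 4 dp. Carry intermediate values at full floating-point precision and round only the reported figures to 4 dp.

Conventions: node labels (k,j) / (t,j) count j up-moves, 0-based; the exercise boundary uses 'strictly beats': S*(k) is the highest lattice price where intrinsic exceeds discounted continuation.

Δt=0.37100  u=1.28212  d=0.77996  q=0.46048  discount=0.98490
step 5 (expiry): payoffs max(K−S,0) = 79.4378 51.8487 6.4970 0.0000 0.0000 0.0000
step 4: (k=4,j=0): S=54.9415, K−S=67.3485, hold=65.7262 ⇒ V=67.3485 exercise | (k=4,j=1): S=90.3139, K−S=31.9761, hold=30.4978 ⇒ V=31.9761 exercise | (k=4,j=2): S=148.4600, K−S=0.0000, hold=3.4524 ⇒ V=3.4524 continue | (k=4,j=3): S=244.0417, K−S=0.0000, hold=0.0000 ⇒ V=0.0000 continue | (k=4,j=4): S=401.1611, K−S=0.0000, hold=0.0000 ⇒ V=0.0000 continue  boundary S*=90.3139
step 3: (k=3,j=0): S=70.4413, K−S=51.8487, hold=50.2895 ⇒ V=51.8487 exercise | (k=3,j=1): S=115.7930, K−S=6.4970, hold=18.5571 ⇒ V=18.5571 continue | (k=3,j=2): S=190.3429, K−S=0.0000, hold=1.8345 ⇒ V=1.8345 continue | (k=3,j=3): S=312.8898, K−S=0.0000, hold=0.0000 ⇒ V=0.0000 continue  boundary S*=70.4413
step 2: (k=2,j=0): S=90.3139, K−S=31.9761, hold=35.9674 ⇒ V=35.9674 continue | (k=2,j=1): S=148.4600, K−S=0.0000, hold=10.6928 ⇒ V=10.6928 continue | (k=2,j=2): S=244.0417, K−S=0.0000, hold=0.9748 ⇒ V=0.9748 continue  boundary S*=-
step 1: (k=1,j=0): S=115.7930, K−S=6.4970, hold=23.9617 ⇒ V=23.9617 continue | (k=1,j=1): S=190.3429, K−S=0.0000, hold=6.1240 ⇒ V=6.1240 continue  boundary S*=-
step 0: (k=0,j=0): S=148.4600, K−S=0.0000, hold=15.5101 ⇒ V=15.5101 continue  boundary S*=-

price = 15.5101
boundary = - - - 70.4413 90.3139
tree:
15.5101
23.9617 6.1240
35.9674 10.6928 0.9748
51.8487 18.5571 1.8345 0.0000
67.3485 31.9761 3.4524 0.0000 0.0000
79.4378 51.8487 6.4970 0.0000 0.0000 0.0000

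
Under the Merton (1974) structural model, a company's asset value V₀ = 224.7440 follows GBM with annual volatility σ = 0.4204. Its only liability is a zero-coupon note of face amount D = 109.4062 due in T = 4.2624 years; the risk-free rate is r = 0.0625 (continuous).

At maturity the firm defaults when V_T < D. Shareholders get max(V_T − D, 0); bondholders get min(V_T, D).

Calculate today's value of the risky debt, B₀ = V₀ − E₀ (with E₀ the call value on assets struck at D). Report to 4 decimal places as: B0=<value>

Work the structural quantities from V₀ = 224.7440 against face 109.4062:
d₁ = [ln(V₀/D) + (r + σ²/2)T] / (σ√T)
   = [ln(224.7440/109.4062) + (0.0625 + 0.5·0.4204²)·4.2624] / (0.4204·√4.2624)
   = [0.719894 + 0.643060] / 0.867940 = 1.570332
d₂ = d₁ − σ√T = 1.570332 − 0.867940 = 0.702392
N(d₁) = 0.941831,  N(d₂) = 0.758783,  e^(−rT) = 0.766133
E₀ = V₀·N(d₁) − D·e^(−rT)·N(d₂)
   = 224.7440·0.941831 − 109.4062·0.766133·0.758783 = 148.069983
B₀ = V₀ − E₀ = 224.7440 − 148.069983 = 76.674017

B0=76.6740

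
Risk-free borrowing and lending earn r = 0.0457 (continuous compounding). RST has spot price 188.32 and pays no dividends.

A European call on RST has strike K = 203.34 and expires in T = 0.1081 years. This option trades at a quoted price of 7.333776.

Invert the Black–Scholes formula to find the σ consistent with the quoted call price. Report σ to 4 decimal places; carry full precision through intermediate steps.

At σ = 0.5150 the Black–Scholes value reproduces the quote:
σ√T = 0.515·√0.1081 = 0.169325
d₁ = (ln(S/K) + (r+σ²/2)T) / (σ√T) = (ln(188.32/203.34) + (0.0457+0.515²/2)·0.1081) / 0.169325 = (-0.076737 + 0.019276) / 0.169325 = -0.339355
d₂ = d₁ − σ√T = -0.339355 − 0.169325 = -0.508680
e^{−rT} = 0.995072
N(d₁) = 0.367171,  N(d₂) = 0.305488
V = S·N(d₁) − K·e^{−rT}·N(d₂) = 69.145640 − 61.811864 = 7.333776 (equal to the quote); since ∂V/∂σ > 0 for all σ, the implied volatility is unique

sigma = 0.5150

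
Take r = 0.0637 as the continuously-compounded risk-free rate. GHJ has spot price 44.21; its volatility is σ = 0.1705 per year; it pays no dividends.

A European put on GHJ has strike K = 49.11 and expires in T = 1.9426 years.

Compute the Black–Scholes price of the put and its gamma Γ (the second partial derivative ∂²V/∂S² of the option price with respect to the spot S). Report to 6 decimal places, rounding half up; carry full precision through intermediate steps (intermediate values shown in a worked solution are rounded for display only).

σ√T = 0.1705·√1.9426 = 0.237638
d₁ = (ln(S/K) + (r+σ²/2)T) / (σ√T) = (ln(44.21/49.11) + (0.0637+0.1705²/2)·1.9426) / 0.237638 = (-0.105112 + 0.151980) / 0.237638 = 0.197224
d₂ = d₁ − σ√T = 0.197224 − 0.237638 = -0.040414
e^{−rT} = 0.883606
N(−d₁) = 0.421826,  N(−d₂) = 0.516119
Put price V = K·e^{−rT}·N(−d₂) − S·N(−d₁) = 22.396403 − 18.648937 = 3.747466
φ(d₁) = (1/√(2π))·e^{−d₁²/2} = 0.391258
Γ = φ(d₁) / (S·σ·√T) = 0.037241

price = 3.747466
Γ = 0.037241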